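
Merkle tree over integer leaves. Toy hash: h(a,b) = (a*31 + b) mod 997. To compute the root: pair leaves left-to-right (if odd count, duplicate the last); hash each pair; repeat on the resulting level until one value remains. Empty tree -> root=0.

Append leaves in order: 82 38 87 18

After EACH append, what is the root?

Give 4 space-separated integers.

After append 82 (leaves=[82]):
  L0: [82]
  root=82
After append 38 (leaves=[82, 38]):
  L0: [82, 38]
  L1: h(82,38)=(82*31+38)%997=586 -> [586]
  root=586
After append 87 (leaves=[82, 38, 87]):
  L0: [82, 38, 87]
  L1: h(82,38)=(82*31+38)%997=586 h(87,87)=(87*31+87)%997=790 -> [586, 790]
  L2: h(586,790)=(586*31+790)%997=13 -> [13]
  root=13
After append 18 (leaves=[82, 38, 87, 18]):
  L0: [82, 38, 87, 18]
  L1: h(82,38)=(82*31+38)%997=586 h(87,18)=(87*31+18)%997=721 -> [586, 721]
  L2: h(586,721)=(586*31+721)%997=941 -> [941]
  root=941

Answer: 82 586 13 941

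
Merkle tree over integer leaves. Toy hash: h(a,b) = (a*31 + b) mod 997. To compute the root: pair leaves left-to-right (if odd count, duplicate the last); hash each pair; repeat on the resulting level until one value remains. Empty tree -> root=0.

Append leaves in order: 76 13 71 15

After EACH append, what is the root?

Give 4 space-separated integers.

After append 76 (leaves=[76]):
  L0: [76]
  root=76
After append 13 (leaves=[76, 13]):
  L0: [76, 13]
  L1: h(76,13)=(76*31+13)%997=375 -> [375]
  root=375
After append 71 (leaves=[76, 13, 71]):
  L0: [76, 13, 71]
  L1: h(76,13)=(76*31+13)%997=375 h(71,71)=(71*31+71)%997=278 -> [375, 278]
  L2: h(375,278)=(375*31+278)%997=936 -> [936]
  root=936
After append 15 (leaves=[76, 13, 71, 15]):
  L0: [76, 13, 71, 15]
  L1: h(76,13)=(76*31+13)%997=375 h(71,15)=(71*31+15)%997=222 -> [375, 222]
  L2: h(375,222)=(375*31+222)%997=880 -> [880]
  root=880

Answer: 76 375 936 880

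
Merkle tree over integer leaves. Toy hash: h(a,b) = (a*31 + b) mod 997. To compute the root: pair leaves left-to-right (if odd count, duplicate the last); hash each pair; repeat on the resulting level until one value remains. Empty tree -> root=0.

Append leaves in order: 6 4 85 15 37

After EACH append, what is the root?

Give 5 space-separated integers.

After append 6 (leaves=[6]):
  L0: [6]
  root=6
After append 4 (leaves=[6, 4]):
  L0: [6, 4]
  L1: h(6,4)=(6*31+4)%997=190 -> [190]
  root=190
After append 85 (leaves=[6, 4, 85]):
  L0: [6, 4, 85]
  L1: h(6,4)=(6*31+4)%997=190 h(85,85)=(85*31+85)%997=726 -> [190, 726]
  L2: h(190,726)=(190*31+726)%997=634 -> [634]
  root=634
After append 15 (leaves=[6, 4, 85, 15]):
  L0: [6, 4, 85, 15]
  L1: h(6,4)=(6*31+4)%997=190 h(85,15)=(85*31+15)%997=656 -> [190, 656]
  L2: h(190,656)=(190*31+656)%997=564 -> [564]
  root=564
After append 37 (leaves=[6, 4, 85, 15, 37]):
  L0: [6, 4, 85, 15, 37]
  L1: h(6,4)=(6*31+4)%997=190 h(85,15)=(85*31+15)%997=656 h(37,37)=(37*31+37)%997=187 -> [190, 656, 187]
  L2: h(190,656)=(190*31+656)%997=564 h(187,187)=(187*31+187)%997=2 -> [564, 2]
  L3: h(564,2)=(564*31+2)%997=537 -> [537]
  root=537

Answer: 6 190 634 564 537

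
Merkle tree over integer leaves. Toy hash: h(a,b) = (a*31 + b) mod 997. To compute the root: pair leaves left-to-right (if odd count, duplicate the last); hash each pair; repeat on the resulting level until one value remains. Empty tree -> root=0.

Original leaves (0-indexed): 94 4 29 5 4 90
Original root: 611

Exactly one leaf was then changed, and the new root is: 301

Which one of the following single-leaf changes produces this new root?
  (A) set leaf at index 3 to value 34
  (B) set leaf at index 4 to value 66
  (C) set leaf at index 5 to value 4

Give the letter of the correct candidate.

Original leaves: [94, 4, 29, 5, 4, 90]
Target new root: 301
Try each candidate change and compute the resulting root:
Candidate A: set leaf[3] = 34 -> leaves = [94, 4, 29, 34, 4, 90]
  L0: [94, 4, 29, 34, 4, 90]
  L1: h(94,4)=(94*31+4)%997=924 h(29,34)=(29*31+34)%997=933 h(4,90)=(4*31+90)%997=214 -> [924, 933, 214]
  L2: h(924,933)=(924*31+933)%997=664 h(214,214)=(214*31+214)%997=866 -> [664, 866]
  L3: h(664,866)=(664*31+866)%997=513 -> [513]
  root = 513 != target 301
Candidate B: set leaf[4] = 66 -> leaves = [94, 4, 29, 5, 66, 90]
  L0: [94, 4, 29, 5, 66, 90]
  L1: h(94,4)=(94*31+4)%997=924 h(29,5)=(29*31+5)%997=904 h(66,90)=(66*31+90)%997=142 -> [924, 904, 142]
  L2: h(924,904)=(924*31+904)%997=635 h(142,142)=(142*31+142)%997=556 -> [635, 556]
  L3: h(635,556)=(635*31+556)%997=301 -> [301]
  root = 301 == target 301  ** MATCH **
Candidate C: set leaf[5] = 4 -> leaves = [94, 4, 29, 5, 4, 4]
  L0: [94, 4, 29, 5, 4, 4]
  L1: h(94,4)=(94*31+4)%997=924 h(29,5)=(29*31+5)%997=904 h(4,4)=(4*31+4)%997=128 -> [924, 904, 128]
  L2: h(924,904)=(924*31+904)%997=635 h(128,128)=(128*31+128)%997=108 -> [635, 108]
  L3: h(635,108)=(635*31+108)%997=850 -> [850]
  root = 850 != target 301
Candidate B produces the target root.

Answer: B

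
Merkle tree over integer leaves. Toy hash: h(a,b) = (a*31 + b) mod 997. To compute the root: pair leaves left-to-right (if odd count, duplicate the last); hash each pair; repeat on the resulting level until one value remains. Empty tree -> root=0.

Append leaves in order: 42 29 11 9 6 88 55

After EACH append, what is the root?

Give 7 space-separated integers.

After append 42 (leaves=[42]):
  L0: [42]
  root=42
After append 29 (leaves=[42, 29]):
  L0: [42, 29]
  L1: h(42,29)=(42*31+29)%997=334 -> [334]
  root=334
After append 11 (leaves=[42, 29, 11]):
  L0: [42, 29, 11]
  L1: h(42,29)=(42*31+29)%997=334 h(11,11)=(11*31+11)%997=352 -> [334, 352]
  L2: h(334,352)=(334*31+352)%997=736 -> [736]
  root=736
After append 9 (leaves=[42, 29, 11, 9]):
  L0: [42, 29, 11, 9]
  L1: h(42,29)=(42*31+29)%997=334 h(11,9)=(11*31+9)%997=350 -> [334, 350]
  L2: h(334,350)=(334*31+350)%997=734 -> [734]
  root=734
After append 6 (leaves=[42, 29, 11, 9, 6]):
  L0: [42, 29, 11, 9, 6]
  L1: h(42,29)=(42*31+29)%997=334 h(11,9)=(11*31+9)%997=350 h(6,6)=(6*31+6)%997=192 -> [334, 350, 192]
  L2: h(334,350)=(334*31+350)%997=734 h(192,192)=(192*31+192)%997=162 -> [734, 162]
  L3: h(734,162)=(734*31+162)%997=982 -> [982]
  root=982
After append 88 (leaves=[42, 29, 11, 9, 6, 88]):
  L0: [42, 29, 11, 9, 6, 88]
  L1: h(42,29)=(42*31+29)%997=334 h(11,9)=(11*31+9)%997=350 h(6,88)=(6*31+88)%997=274 -> [334, 350, 274]
  L2: h(334,350)=(334*31+350)%997=734 h(274,274)=(274*31+274)%997=792 -> [734, 792]
  L3: h(734,792)=(734*31+792)%997=615 -> [615]
  root=615
After append 55 (leaves=[42, 29, 11, 9, 6, 88, 55]):
  L0: [42, 29, 11, 9, 6, 88, 55]
  L1: h(42,29)=(42*31+29)%997=334 h(11,9)=(11*31+9)%997=350 h(6,88)=(6*31+88)%997=274 h(55,55)=(55*31+55)%997=763 -> [334, 350, 274, 763]
  L2: h(334,350)=(334*31+350)%997=734 h(274,763)=(274*31+763)%997=284 -> [734, 284]
  L3: h(734,284)=(734*31+284)%997=107 -> [107]
  root=107

Answer: 42 334 736 734 982 615 107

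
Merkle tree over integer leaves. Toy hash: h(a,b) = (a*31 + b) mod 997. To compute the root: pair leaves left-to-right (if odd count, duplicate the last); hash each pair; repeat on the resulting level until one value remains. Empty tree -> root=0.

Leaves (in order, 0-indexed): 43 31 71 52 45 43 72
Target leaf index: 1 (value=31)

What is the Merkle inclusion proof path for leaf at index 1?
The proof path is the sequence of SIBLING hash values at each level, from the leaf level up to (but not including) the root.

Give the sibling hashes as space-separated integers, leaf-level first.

L0 (leaves): [43, 31, 71, 52, 45, 43, 72], target index=1
L1: h(43,31)=(43*31+31)%997=367 [pair 0] h(71,52)=(71*31+52)%997=259 [pair 1] h(45,43)=(45*31+43)%997=441 [pair 2] h(72,72)=(72*31+72)%997=310 [pair 3] -> [367, 259, 441, 310]
  Sibling for proof at L0: 43
L2: h(367,259)=(367*31+259)%997=669 [pair 0] h(441,310)=(441*31+310)%997=23 [pair 1] -> [669, 23]
  Sibling for proof at L1: 259
L3: h(669,23)=(669*31+23)%997=822 [pair 0] -> [822]
  Sibling for proof at L2: 23
Root: 822
Proof path (sibling hashes from leaf to root): [43, 259, 23]

Answer: 43 259 23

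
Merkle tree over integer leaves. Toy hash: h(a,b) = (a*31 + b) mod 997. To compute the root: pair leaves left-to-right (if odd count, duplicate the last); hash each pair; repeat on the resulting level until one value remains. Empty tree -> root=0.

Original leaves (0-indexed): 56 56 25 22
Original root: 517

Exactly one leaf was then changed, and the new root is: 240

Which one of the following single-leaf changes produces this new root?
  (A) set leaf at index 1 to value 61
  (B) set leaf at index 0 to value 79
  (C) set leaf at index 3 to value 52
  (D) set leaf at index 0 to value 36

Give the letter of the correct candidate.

Answer: D

Derivation:
Original leaves: [56, 56, 25, 22]
Target new root: 240
Try each candidate change and compute the resulting root:
Candidate A: set leaf[1] = 61 -> leaves = [56, 61, 25, 22]
  L0: [56, 61, 25, 22]
  L1: h(56,61)=(56*31+61)%997=800 h(25,22)=(25*31+22)%997=797 -> [800, 797]
  L2: h(800,797)=(800*31+797)%997=672 -> [672]
  root = 672 != target 240
Candidate B: set leaf[0] = 79 -> leaves = [79, 56, 25, 22]
  L0: [79, 56, 25, 22]
  L1: h(79,56)=(79*31+56)%997=511 h(25,22)=(25*31+22)%997=797 -> [511, 797]
  L2: h(511,797)=(511*31+797)%997=686 -> [686]
  root = 686 != target 240
Candidate C: set leaf[3] = 52 -> leaves = [56, 56, 25, 52]
  L0: [56, 56, 25, 52]
  L1: h(56,56)=(56*31+56)%997=795 h(25,52)=(25*31+52)%997=827 -> [795, 827]
  L2: h(795,827)=(795*31+827)%997=547 -> [547]
  root = 547 != target 240
Candidate D: set leaf[0] = 36 -> leaves = [36, 56, 25, 22]
  L0: [36, 56, 25, 22]
  L1: h(36,56)=(36*31+56)%997=175 h(25,22)=(25*31+22)%997=797 -> [175, 797]
  L2: h(175,797)=(175*31+797)%997=240 -> [240]
  root = 240 == target 240  ** MATCH **
Candidate D produces the target root.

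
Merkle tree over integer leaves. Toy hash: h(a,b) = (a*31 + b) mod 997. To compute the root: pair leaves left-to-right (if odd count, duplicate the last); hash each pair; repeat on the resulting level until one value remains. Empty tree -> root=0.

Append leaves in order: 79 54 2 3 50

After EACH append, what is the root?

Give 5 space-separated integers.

After append 79 (leaves=[79]):
  L0: [79]
  root=79
After append 54 (leaves=[79, 54]):
  L0: [79, 54]
  L1: h(79,54)=(79*31+54)%997=509 -> [509]
  root=509
After append 2 (leaves=[79, 54, 2]):
  L0: [79, 54, 2]
  L1: h(79,54)=(79*31+54)%997=509 h(2,2)=(2*31+2)%997=64 -> [509, 64]
  L2: h(509,64)=(509*31+64)%997=888 -> [888]
  root=888
After append 3 (leaves=[79, 54, 2, 3]):
  L0: [79, 54, 2, 3]
  L1: h(79,54)=(79*31+54)%997=509 h(2,3)=(2*31+3)%997=65 -> [509, 65]
  L2: h(509,65)=(509*31+65)%997=889 -> [889]
  root=889
After append 50 (leaves=[79, 54, 2, 3, 50]):
  L0: [79, 54, 2, 3, 50]
  L1: h(79,54)=(79*31+54)%997=509 h(2,3)=(2*31+3)%997=65 h(50,50)=(50*31+50)%997=603 -> [509, 65, 603]
  L2: h(509,65)=(509*31+65)%997=889 h(603,603)=(603*31+603)%997=353 -> [889, 353]
  L3: h(889,353)=(889*31+353)%997=993 -> [993]
  root=993

Answer: 79 509 888 889 993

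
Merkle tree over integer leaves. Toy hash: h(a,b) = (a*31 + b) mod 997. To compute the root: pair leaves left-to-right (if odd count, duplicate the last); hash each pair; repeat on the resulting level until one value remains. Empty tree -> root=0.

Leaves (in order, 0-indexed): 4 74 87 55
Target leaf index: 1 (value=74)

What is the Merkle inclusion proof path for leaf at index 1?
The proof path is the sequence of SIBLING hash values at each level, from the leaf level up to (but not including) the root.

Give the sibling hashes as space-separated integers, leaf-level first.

Answer: 4 758

Derivation:
L0 (leaves): [4, 74, 87, 55], target index=1
L1: h(4,74)=(4*31+74)%997=198 [pair 0] h(87,55)=(87*31+55)%997=758 [pair 1] -> [198, 758]
  Sibling for proof at L0: 4
L2: h(198,758)=(198*31+758)%997=914 [pair 0] -> [914]
  Sibling for proof at L1: 758
Root: 914
Proof path (sibling hashes from leaf to root): [4, 758]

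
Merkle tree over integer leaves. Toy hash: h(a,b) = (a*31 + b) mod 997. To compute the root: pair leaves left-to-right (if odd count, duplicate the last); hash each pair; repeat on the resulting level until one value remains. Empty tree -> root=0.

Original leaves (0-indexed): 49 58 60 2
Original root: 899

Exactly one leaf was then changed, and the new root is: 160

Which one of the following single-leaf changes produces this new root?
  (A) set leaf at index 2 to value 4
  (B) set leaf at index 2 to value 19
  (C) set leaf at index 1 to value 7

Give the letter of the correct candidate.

Original leaves: [49, 58, 60, 2]
Target new root: 160
Try each candidate change and compute the resulting root:
Candidate A: set leaf[2] = 4 -> leaves = [49, 58, 4, 2]
  L0: [49, 58, 4, 2]
  L1: h(49,58)=(49*31+58)%997=580 h(4,2)=(4*31+2)%997=126 -> [580, 126]
  L2: h(580,126)=(580*31+126)%997=160 -> [160]
  root = 160 == target 160  ** MATCH **
Candidate B: set leaf[2] = 19 -> leaves = [49, 58, 19, 2]
  L0: [49, 58, 19, 2]
  L1: h(49,58)=(49*31+58)%997=580 h(19,2)=(19*31+2)%997=591 -> [580, 591]
  L2: h(580,591)=(580*31+591)%997=625 -> [625]
  root = 625 != target 160
Candidate C: set leaf[1] = 7 -> leaves = [49, 7, 60, 2]
  L0: [49, 7, 60, 2]
  L1: h(49,7)=(49*31+7)%997=529 h(60,2)=(60*31+2)%997=865 -> [529, 865]
  L2: h(529,865)=(529*31+865)%997=315 -> [315]
  root = 315 != target 160
Candidate A produces the target root.

Answer: A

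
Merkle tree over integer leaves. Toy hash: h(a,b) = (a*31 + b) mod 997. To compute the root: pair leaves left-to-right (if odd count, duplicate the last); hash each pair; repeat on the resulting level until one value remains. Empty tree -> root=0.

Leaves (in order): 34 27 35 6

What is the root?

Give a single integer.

L0: [34, 27, 35, 6]
L1: h(34,27)=(34*31+27)%997=84 h(35,6)=(35*31+6)%997=94 -> [84, 94]
L2: h(84,94)=(84*31+94)%997=704 -> [704]

Answer: 704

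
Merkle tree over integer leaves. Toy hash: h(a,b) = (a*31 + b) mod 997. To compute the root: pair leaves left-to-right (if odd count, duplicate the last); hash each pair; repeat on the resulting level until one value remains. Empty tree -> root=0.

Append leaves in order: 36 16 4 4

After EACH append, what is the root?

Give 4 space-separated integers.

Answer: 36 135 325 325

Derivation:
After append 36 (leaves=[36]):
  L0: [36]
  root=36
After append 16 (leaves=[36, 16]):
  L0: [36, 16]
  L1: h(36,16)=(36*31+16)%997=135 -> [135]
  root=135
After append 4 (leaves=[36, 16, 4]):
  L0: [36, 16, 4]
  L1: h(36,16)=(36*31+16)%997=135 h(4,4)=(4*31+4)%997=128 -> [135, 128]
  L2: h(135,128)=(135*31+128)%997=325 -> [325]
  root=325
After append 4 (leaves=[36, 16, 4, 4]):
  L0: [36, 16, 4, 4]
  L1: h(36,16)=(36*31+16)%997=135 h(4,4)=(4*31+4)%997=128 -> [135, 128]
  L2: h(135,128)=(135*31+128)%997=325 -> [325]
  root=325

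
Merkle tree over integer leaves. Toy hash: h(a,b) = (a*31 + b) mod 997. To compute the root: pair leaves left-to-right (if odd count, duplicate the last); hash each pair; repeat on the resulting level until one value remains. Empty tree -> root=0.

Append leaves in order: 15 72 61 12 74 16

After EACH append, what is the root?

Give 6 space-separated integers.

After append 15 (leaves=[15]):
  L0: [15]
  root=15
After append 72 (leaves=[15, 72]):
  L0: [15, 72]
  L1: h(15,72)=(15*31+72)%997=537 -> [537]
  root=537
After append 61 (leaves=[15, 72, 61]):
  L0: [15, 72, 61]
  L1: h(15,72)=(15*31+72)%997=537 h(61,61)=(61*31+61)%997=955 -> [537, 955]
  L2: h(537,955)=(537*31+955)%997=653 -> [653]
  root=653
After append 12 (leaves=[15, 72, 61, 12]):
  L0: [15, 72, 61, 12]
  L1: h(15,72)=(15*31+72)%997=537 h(61,12)=(61*31+12)%997=906 -> [537, 906]
  L2: h(537,906)=(537*31+906)%997=604 -> [604]
  root=604
After append 74 (leaves=[15, 72, 61, 12, 74]):
  L0: [15, 72, 61, 12, 74]
  L1: h(15,72)=(15*31+72)%997=537 h(61,12)=(61*31+12)%997=906 h(74,74)=(74*31+74)%997=374 -> [537, 906, 374]
  L2: h(537,906)=(537*31+906)%997=604 h(374,374)=(374*31+374)%997=4 -> [604, 4]
  L3: h(604,4)=(604*31+4)%997=782 -> [782]
  root=782
After append 16 (leaves=[15, 72, 61, 12, 74, 16]):
  L0: [15, 72, 61, 12, 74, 16]
  L1: h(15,72)=(15*31+72)%997=537 h(61,12)=(61*31+12)%997=906 h(74,16)=(74*31+16)%997=316 -> [537, 906, 316]
  L2: h(537,906)=(537*31+906)%997=604 h(316,316)=(316*31+316)%997=142 -> [604, 142]
  L3: h(604,142)=(604*31+142)%997=920 -> [920]
  root=920

Answer: 15 537 653 604 782 920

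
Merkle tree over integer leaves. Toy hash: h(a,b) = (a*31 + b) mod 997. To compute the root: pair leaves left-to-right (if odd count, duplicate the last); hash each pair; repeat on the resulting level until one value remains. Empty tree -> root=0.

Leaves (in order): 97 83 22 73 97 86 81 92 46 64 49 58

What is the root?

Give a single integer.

Answer: 317

Derivation:
L0: [97, 83, 22, 73, 97, 86, 81, 92, 46, 64, 49, 58]
L1: h(97,83)=(97*31+83)%997=99 h(22,73)=(22*31+73)%997=755 h(97,86)=(97*31+86)%997=102 h(81,92)=(81*31+92)%997=609 h(46,64)=(46*31+64)%997=493 h(49,58)=(49*31+58)%997=580 -> [99, 755, 102, 609, 493, 580]
L2: h(99,755)=(99*31+755)%997=833 h(102,609)=(102*31+609)%997=780 h(493,580)=(493*31+580)%997=908 -> [833, 780, 908]
L3: h(833,780)=(833*31+780)%997=681 h(908,908)=(908*31+908)%997=143 -> [681, 143]
L4: h(681,143)=(681*31+143)%997=317 -> [317]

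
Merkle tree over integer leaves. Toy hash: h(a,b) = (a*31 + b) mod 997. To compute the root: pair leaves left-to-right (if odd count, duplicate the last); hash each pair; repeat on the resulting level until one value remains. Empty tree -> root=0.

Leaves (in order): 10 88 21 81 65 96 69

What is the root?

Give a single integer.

Answer: 241

Derivation:
L0: [10, 88, 21, 81, 65, 96, 69]
L1: h(10,88)=(10*31+88)%997=398 h(21,81)=(21*31+81)%997=732 h(65,96)=(65*31+96)%997=117 h(69,69)=(69*31+69)%997=214 -> [398, 732, 117, 214]
L2: h(398,732)=(398*31+732)%997=109 h(117,214)=(117*31+214)%997=850 -> [109, 850]
L3: h(109,850)=(109*31+850)%997=241 -> [241]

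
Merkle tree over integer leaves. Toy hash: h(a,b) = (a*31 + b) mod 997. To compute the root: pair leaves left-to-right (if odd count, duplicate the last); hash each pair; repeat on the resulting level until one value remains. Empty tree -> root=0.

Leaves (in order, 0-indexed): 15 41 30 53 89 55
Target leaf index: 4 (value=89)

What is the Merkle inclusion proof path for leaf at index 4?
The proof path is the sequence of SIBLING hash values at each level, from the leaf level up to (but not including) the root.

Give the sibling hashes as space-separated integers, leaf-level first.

Answer: 55 820 717

Derivation:
L0 (leaves): [15, 41, 30, 53, 89, 55], target index=4
L1: h(15,41)=(15*31+41)%997=506 [pair 0] h(30,53)=(30*31+53)%997=983 [pair 1] h(89,55)=(89*31+55)%997=820 [pair 2] -> [506, 983, 820]
  Sibling for proof at L0: 55
L2: h(506,983)=(506*31+983)%997=717 [pair 0] h(820,820)=(820*31+820)%997=318 [pair 1] -> [717, 318]
  Sibling for proof at L1: 820
L3: h(717,318)=(717*31+318)%997=611 [pair 0] -> [611]
  Sibling for proof at L2: 717
Root: 611
Proof path (sibling hashes from leaf to root): [55, 820, 717]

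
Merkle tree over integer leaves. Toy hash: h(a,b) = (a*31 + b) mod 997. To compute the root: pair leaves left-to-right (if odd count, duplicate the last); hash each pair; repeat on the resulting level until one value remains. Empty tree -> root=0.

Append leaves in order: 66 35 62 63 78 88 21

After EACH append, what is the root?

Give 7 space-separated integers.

After append 66 (leaves=[66]):
  L0: [66]
  root=66
After append 35 (leaves=[66, 35]):
  L0: [66, 35]
  L1: h(66,35)=(66*31+35)%997=87 -> [87]
  root=87
After append 62 (leaves=[66, 35, 62]):
  L0: [66, 35, 62]
  L1: h(66,35)=(66*31+35)%997=87 h(62,62)=(62*31+62)%997=987 -> [87, 987]
  L2: h(87,987)=(87*31+987)%997=693 -> [693]
  root=693
After append 63 (leaves=[66, 35, 62, 63]):
  L0: [66, 35, 62, 63]
  L1: h(66,35)=(66*31+35)%997=87 h(62,63)=(62*31+63)%997=988 -> [87, 988]
  L2: h(87,988)=(87*31+988)%997=694 -> [694]
  root=694
After append 78 (leaves=[66, 35, 62, 63, 78]):
  L0: [66, 35, 62, 63, 78]
  L1: h(66,35)=(66*31+35)%997=87 h(62,63)=(62*31+63)%997=988 h(78,78)=(78*31+78)%997=502 -> [87, 988, 502]
  L2: h(87,988)=(87*31+988)%997=694 h(502,502)=(502*31+502)%997=112 -> [694, 112]
  L3: h(694,112)=(694*31+112)%997=689 -> [689]
  root=689
After append 88 (leaves=[66, 35, 62, 63, 78, 88]):
  L0: [66, 35, 62, 63, 78, 88]
  L1: h(66,35)=(66*31+35)%997=87 h(62,63)=(62*31+63)%997=988 h(78,88)=(78*31+88)%997=512 -> [87, 988, 512]
  L2: h(87,988)=(87*31+988)%997=694 h(512,512)=(512*31+512)%997=432 -> [694, 432]
  L3: h(694,432)=(694*31+432)%997=12 -> [12]
  root=12
After append 21 (leaves=[66, 35, 62, 63, 78, 88, 21]):
  L0: [66, 35, 62, 63, 78, 88, 21]
  L1: h(66,35)=(66*31+35)%997=87 h(62,63)=(62*31+63)%997=988 h(78,88)=(78*31+88)%997=512 h(21,21)=(21*31+21)%997=672 -> [87, 988, 512, 672]
  L2: h(87,988)=(87*31+988)%997=694 h(512,672)=(512*31+672)%997=592 -> [694, 592]
  L3: h(694,592)=(694*31+592)%997=172 -> [172]
  root=172

Answer: 66 87 693 694 689 12 172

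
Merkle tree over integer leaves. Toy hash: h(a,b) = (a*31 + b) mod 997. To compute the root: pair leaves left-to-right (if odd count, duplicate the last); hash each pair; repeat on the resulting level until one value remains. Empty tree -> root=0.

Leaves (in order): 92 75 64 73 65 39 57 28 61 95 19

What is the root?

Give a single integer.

L0: [92, 75, 64, 73, 65, 39, 57, 28, 61, 95, 19]
L1: h(92,75)=(92*31+75)%997=933 h(64,73)=(64*31+73)%997=63 h(65,39)=(65*31+39)%997=60 h(57,28)=(57*31+28)%997=798 h(61,95)=(61*31+95)%997=989 h(19,19)=(19*31+19)%997=608 -> [933, 63, 60, 798, 989, 608]
L2: h(933,63)=(933*31+63)%997=73 h(60,798)=(60*31+798)%997=664 h(989,608)=(989*31+608)%997=360 -> [73, 664, 360]
L3: h(73,664)=(73*31+664)%997=933 h(360,360)=(360*31+360)%997=553 -> [933, 553]
L4: h(933,553)=(933*31+553)%997=563 -> [563]

Answer: 563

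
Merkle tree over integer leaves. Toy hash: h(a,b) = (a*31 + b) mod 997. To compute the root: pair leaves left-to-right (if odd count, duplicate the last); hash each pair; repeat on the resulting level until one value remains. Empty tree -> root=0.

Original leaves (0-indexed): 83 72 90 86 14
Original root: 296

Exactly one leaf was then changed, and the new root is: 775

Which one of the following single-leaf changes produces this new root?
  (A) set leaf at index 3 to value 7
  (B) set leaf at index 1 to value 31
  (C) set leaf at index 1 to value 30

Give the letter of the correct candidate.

Answer: B

Derivation:
Original leaves: [83, 72, 90, 86, 14]
Target new root: 775
Try each candidate change and compute the resulting root:
Candidate A: set leaf[3] = 7 -> leaves = [83, 72, 90, 7, 14]
  L0: [83, 72, 90, 7, 14]
  L1: h(83,72)=(83*31+72)%997=651 h(90,7)=(90*31+7)%997=803 h(14,14)=(14*31+14)%997=448 -> [651, 803, 448]
  L2: h(651,803)=(651*31+803)%997=47 h(448,448)=(448*31+448)%997=378 -> [47, 378]
  L3: h(47,378)=(47*31+378)%997=838 -> [838]
  root = 838 != target 775
Candidate B: set leaf[1] = 31 -> leaves = [83, 31, 90, 86, 14]
  L0: [83, 31, 90, 86, 14]
  L1: h(83,31)=(83*31+31)%997=610 h(90,86)=(90*31+86)%997=882 h(14,14)=(14*31+14)%997=448 -> [610, 882, 448]
  L2: h(610,882)=(610*31+882)%997=849 h(448,448)=(448*31+448)%997=378 -> [849, 378]
  L3: h(849,378)=(849*31+378)%997=775 -> [775]
  root = 775 == target 775  ** MATCH **
Candidate C: set leaf[1] = 30 -> leaves = [83, 30, 90, 86, 14]
  L0: [83, 30, 90, 86, 14]
  L1: h(83,30)=(83*31+30)%997=609 h(90,86)=(90*31+86)%997=882 h(14,14)=(14*31+14)%997=448 -> [609, 882, 448]
  L2: h(609,882)=(609*31+882)%997=818 h(448,448)=(448*31+448)%997=378 -> [818, 378]
  L3: h(818,378)=(818*31+378)%997=811 -> [811]
  root = 811 != target 775
Candidate B produces the target root.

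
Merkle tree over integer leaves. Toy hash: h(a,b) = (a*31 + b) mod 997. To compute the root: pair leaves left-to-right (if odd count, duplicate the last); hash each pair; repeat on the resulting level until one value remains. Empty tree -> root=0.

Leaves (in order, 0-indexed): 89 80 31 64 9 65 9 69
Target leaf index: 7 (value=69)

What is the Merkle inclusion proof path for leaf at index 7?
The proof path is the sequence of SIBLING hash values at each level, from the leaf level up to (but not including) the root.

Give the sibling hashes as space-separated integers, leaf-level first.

Answer: 9 344 301

Derivation:
L0 (leaves): [89, 80, 31, 64, 9, 65, 9, 69], target index=7
L1: h(89,80)=(89*31+80)%997=845 [pair 0] h(31,64)=(31*31+64)%997=28 [pair 1] h(9,65)=(9*31+65)%997=344 [pair 2] h(9,69)=(9*31+69)%997=348 [pair 3] -> [845, 28, 344, 348]
  Sibling for proof at L0: 9
L2: h(845,28)=(845*31+28)%997=301 [pair 0] h(344,348)=(344*31+348)%997=45 [pair 1] -> [301, 45]
  Sibling for proof at L1: 344
L3: h(301,45)=(301*31+45)%997=403 [pair 0] -> [403]
  Sibling for proof at L2: 301
Root: 403
Proof path (sibling hashes from leaf to root): [9, 344, 301]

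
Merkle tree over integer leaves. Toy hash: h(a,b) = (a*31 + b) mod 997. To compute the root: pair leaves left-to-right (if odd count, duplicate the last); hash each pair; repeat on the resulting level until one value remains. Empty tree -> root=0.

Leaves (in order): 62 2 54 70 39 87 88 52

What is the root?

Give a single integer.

L0: [62, 2, 54, 70, 39, 87, 88, 52]
L1: h(62,2)=(62*31+2)%997=927 h(54,70)=(54*31+70)%997=747 h(39,87)=(39*31+87)%997=299 h(88,52)=(88*31+52)%997=786 -> [927, 747, 299, 786]
L2: h(927,747)=(927*31+747)%997=571 h(299,786)=(299*31+786)%997=85 -> [571, 85]
L3: h(571,85)=(571*31+85)%997=837 -> [837]

Answer: 837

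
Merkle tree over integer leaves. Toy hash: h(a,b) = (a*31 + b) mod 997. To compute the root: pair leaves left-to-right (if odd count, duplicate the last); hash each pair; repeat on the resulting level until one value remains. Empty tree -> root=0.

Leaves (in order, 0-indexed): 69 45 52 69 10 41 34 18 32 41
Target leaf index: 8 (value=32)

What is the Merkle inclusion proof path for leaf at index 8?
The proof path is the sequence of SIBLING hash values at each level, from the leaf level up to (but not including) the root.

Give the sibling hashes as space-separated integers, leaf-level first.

Answer: 41 36 155 395

Derivation:
L0 (leaves): [69, 45, 52, 69, 10, 41, 34, 18, 32, 41], target index=8
L1: h(69,45)=(69*31+45)%997=190 [pair 0] h(52,69)=(52*31+69)%997=684 [pair 1] h(10,41)=(10*31+41)%997=351 [pair 2] h(34,18)=(34*31+18)%997=75 [pair 3] h(32,41)=(32*31+41)%997=36 [pair 4] -> [190, 684, 351, 75, 36]
  Sibling for proof at L0: 41
L2: h(190,684)=(190*31+684)%997=592 [pair 0] h(351,75)=(351*31+75)%997=986 [pair 1] h(36,36)=(36*31+36)%997=155 [pair 2] -> [592, 986, 155]
  Sibling for proof at L1: 36
L3: h(592,986)=(592*31+986)%997=395 [pair 0] h(155,155)=(155*31+155)%997=972 [pair 1] -> [395, 972]
  Sibling for proof at L2: 155
L4: h(395,972)=(395*31+972)%997=256 [pair 0] -> [256]
  Sibling for proof at L3: 395
Root: 256
Proof path (sibling hashes from leaf to root): [41, 36, 155, 395]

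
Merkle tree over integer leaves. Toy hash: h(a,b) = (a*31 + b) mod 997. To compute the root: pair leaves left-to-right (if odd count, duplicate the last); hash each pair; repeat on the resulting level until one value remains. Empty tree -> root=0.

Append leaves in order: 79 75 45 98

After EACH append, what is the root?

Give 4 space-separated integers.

After append 79 (leaves=[79]):
  L0: [79]
  root=79
After append 75 (leaves=[79, 75]):
  L0: [79, 75]
  L1: h(79,75)=(79*31+75)%997=530 -> [530]
  root=530
After append 45 (leaves=[79, 75, 45]):
  L0: [79, 75, 45]
  L1: h(79,75)=(79*31+75)%997=530 h(45,45)=(45*31+45)%997=443 -> [530, 443]
  L2: h(530,443)=(530*31+443)%997=921 -> [921]
  root=921
After append 98 (leaves=[79, 75, 45, 98]):
  L0: [79, 75, 45, 98]
  L1: h(79,75)=(79*31+75)%997=530 h(45,98)=(45*31+98)%997=496 -> [530, 496]
  L2: h(530,496)=(530*31+496)%997=974 -> [974]
  root=974

Answer: 79 530 921 974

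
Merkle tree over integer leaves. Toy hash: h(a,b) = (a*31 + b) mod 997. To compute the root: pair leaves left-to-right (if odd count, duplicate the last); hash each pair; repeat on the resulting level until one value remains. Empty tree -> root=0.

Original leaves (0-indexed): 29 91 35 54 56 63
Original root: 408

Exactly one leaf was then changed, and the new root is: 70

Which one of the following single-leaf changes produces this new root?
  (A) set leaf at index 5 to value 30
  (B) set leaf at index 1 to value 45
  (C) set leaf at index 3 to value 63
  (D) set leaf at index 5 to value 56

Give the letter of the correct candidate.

Answer: B

Derivation:
Original leaves: [29, 91, 35, 54, 56, 63]
Target new root: 70
Try each candidate change and compute the resulting root:
Candidate A: set leaf[5] = 30 -> leaves = [29, 91, 35, 54, 56, 30]
  L0: [29, 91, 35, 54, 56, 30]
  L1: h(29,91)=(29*31+91)%997=990 h(35,54)=(35*31+54)%997=142 h(56,30)=(56*31+30)%997=769 -> [990, 142, 769]
  L2: h(990,142)=(990*31+142)%997=922 h(769,769)=(769*31+769)%997=680 -> [922, 680]
  L3: h(922,680)=(922*31+680)%997=349 -> [349]
  root = 349 != target 70
Candidate B: set leaf[1] = 45 -> leaves = [29, 45, 35, 54, 56, 63]
  L0: [29, 45, 35, 54, 56, 63]
  L1: h(29,45)=(29*31+45)%997=944 h(35,54)=(35*31+54)%997=142 h(56,63)=(56*31+63)%997=802 -> [944, 142, 802]
  L2: h(944,142)=(944*31+142)%997=493 h(802,802)=(802*31+802)%997=739 -> [493, 739]
  L3: h(493,739)=(493*31+739)%997=70 -> [70]
  root = 70 == target 70  ** MATCH **
Candidate C: set leaf[3] = 63 -> leaves = [29, 91, 35, 63, 56, 63]
  L0: [29, 91, 35, 63, 56, 63]
  L1: h(29,91)=(29*31+91)%997=990 h(35,63)=(35*31+63)%997=151 h(56,63)=(56*31+63)%997=802 -> [990, 151, 802]
  L2: h(990,151)=(990*31+151)%997=931 h(802,802)=(802*31+802)%997=739 -> [931, 739]
  L3: h(931,739)=(931*31+739)%997=687 -> [687]
  root = 687 != target 70
Candidate D: set leaf[5] = 56 -> leaves = [29, 91, 35, 54, 56, 56]
  L0: [29, 91, 35, 54, 56, 56]
  L1: h(29,91)=(29*31+91)%997=990 h(35,54)=(35*31+54)%997=142 h(56,56)=(56*31+56)%997=795 -> [990, 142, 795]
  L2: h(990,142)=(990*31+142)%997=922 h(795,795)=(795*31+795)%997=515 -> [922, 515]
  L3: h(922,515)=(922*31+515)%997=184 -> [184]
  root = 184 != target 70
Candidate B produces the target root.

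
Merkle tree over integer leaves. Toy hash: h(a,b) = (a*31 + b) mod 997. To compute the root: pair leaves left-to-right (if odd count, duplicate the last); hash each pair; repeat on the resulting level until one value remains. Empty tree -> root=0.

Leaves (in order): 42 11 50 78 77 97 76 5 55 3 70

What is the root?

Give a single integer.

L0: [42, 11, 50, 78, 77, 97, 76, 5, 55, 3, 70]
L1: h(42,11)=(42*31+11)%997=316 h(50,78)=(50*31+78)%997=631 h(77,97)=(77*31+97)%997=490 h(76,5)=(76*31+5)%997=367 h(55,3)=(55*31+3)%997=711 h(70,70)=(70*31+70)%997=246 -> [316, 631, 490, 367, 711, 246]
L2: h(316,631)=(316*31+631)%997=457 h(490,367)=(490*31+367)%997=602 h(711,246)=(711*31+246)%997=353 -> [457, 602, 353]
L3: h(457,602)=(457*31+602)%997=811 h(353,353)=(353*31+353)%997=329 -> [811, 329]
L4: h(811,329)=(811*31+329)%997=545 -> [545]

Answer: 545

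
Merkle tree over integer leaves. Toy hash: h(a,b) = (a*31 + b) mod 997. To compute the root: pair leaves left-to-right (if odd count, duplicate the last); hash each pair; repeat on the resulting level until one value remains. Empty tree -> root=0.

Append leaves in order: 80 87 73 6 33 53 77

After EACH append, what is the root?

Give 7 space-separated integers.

After append 80 (leaves=[80]):
  L0: [80]
  root=80
After append 87 (leaves=[80, 87]):
  L0: [80, 87]
  L1: h(80,87)=(80*31+87)%997=573 -> [573]
  root=573
After append 73 (leaves=[80, 87, 73]):
  L0: [80, 87, 73]
  L1: h(80,87)=(80*31+87)%997=573 h(73,73)=(73*31+73)%997=342 -> [573, 342]
  L2: h(573,342)=(573*31+342)%997=159 -> [159]
  root=159
After append 6 (leaves=[80, 87, 73, 6]):
  L0: [80, 87, 73, 6]
  L1: h(80,87)=(80*31+87)%997=573 h(73,6)=(73*31+6)%997=275 -> [573, 275]
  L2: h(573,275)=(573*31+275)%997=92 -> [92]
  root=92
After append 33 (leaves=[80, 87, 73, 6, 33]):
  L0: [80, 87, 73, 6, 33]
  L1: h(80,87)=(80*31+87)%997=573 h(73,6)=(73*31+6)%997=275 h(33,33)=(33*31+33)%997=59 -> [573, 275, 59]
  L2: h(573,275)=(573*31+275)%997=92 h(59,59)=(59*31+59)%997=891 -> [92, 891]
  L3: h(92,891)=(92*31+891)%997=752 -> [752]
  root=752
After append 53 (leaves=[80, 87, 73, 6, 33, 53]):
  L0: [80, 87, 73, 6, 33, 53]
  L1: h(80,87)=(80*31+87)%997=573 h(73,6)=(73*31+6)%997=275 h(33,53)=(33*31+53)%997=79 -> [573, 275, 79]
  L2: h(573,275)=(573*31+275)%997=92 h(79,79)=(79*31+79)%997=534 -> [92, 534]
  L3: h(92,534)=(92*31+534)%997=395 -> [395]
  root=395
After append 77 (leaves=[80, 87, 73, 6, 33, 53, 77]):
  L0: [80, 87, 73, 6, 33, 53, 77]
  L1: h(80,87)=(80*31+87)%997=573 h(73,6)=(73*31+6)%997=275 h(33,53)=(33*31+53)%997=79 h(77,77)=(77*31+77)%997=470 -> [573, 275, 79, 470]
  L2: h(573,275)=(573*31+275)%997=92 h(79,470)=(79*31+470)%997=925 -> [92, 925]
  L3: h(92,925)=(92*31+925)%997=786 -> [786]
  root=786

Answer: 80 573 159 92 752 395 786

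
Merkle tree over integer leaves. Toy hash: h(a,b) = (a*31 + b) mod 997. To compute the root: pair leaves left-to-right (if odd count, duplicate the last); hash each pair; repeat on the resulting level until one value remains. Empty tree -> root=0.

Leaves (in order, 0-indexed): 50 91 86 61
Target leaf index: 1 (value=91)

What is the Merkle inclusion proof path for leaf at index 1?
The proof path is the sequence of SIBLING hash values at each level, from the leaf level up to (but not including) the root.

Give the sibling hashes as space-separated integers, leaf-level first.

L0 (leaves): [50, 91, 86, 61], target index=1
L1: h(50,91)=(50*31+91)%997=644 [pair 0] h(86,61)=(86*31+61)%997=733 [pair 1] -> [644, 733]
  Sibling for proof at L0: 50
L2: h(644,733)=(644*31+733)%997=757 [pair 0] -> [757]
  Sibling for proof at L1: 733
Root: 757
Proof path (sibling hashes from leaf to root): [50, 733]

Answer: 50 733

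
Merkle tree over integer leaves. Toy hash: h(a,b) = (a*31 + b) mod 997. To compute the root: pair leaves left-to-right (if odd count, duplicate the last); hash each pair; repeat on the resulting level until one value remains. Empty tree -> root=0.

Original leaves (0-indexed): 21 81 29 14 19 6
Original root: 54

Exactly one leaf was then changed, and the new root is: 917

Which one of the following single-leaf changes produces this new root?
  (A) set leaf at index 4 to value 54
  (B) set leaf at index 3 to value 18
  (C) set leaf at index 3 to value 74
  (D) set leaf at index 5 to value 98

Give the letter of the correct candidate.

Original leaves: [21, 81, 29, 14, 19, 6]
Target new root: 917
Try each candidate change and compute the resulting root:
Candidate A: set leaf[4] = 54 -> leaves = [21, 81, 29, 14, 54, 6]
  L0: [21, 81, 29, 14, 54, 6]
  L1: h(21,81)=(21*31+81)%997=732 h(29,14)=(29*31+14)%997=913 h(54,6)=(54*31+6)%997=683 -> [732, 913, 683]
  L2: h(732,913)=(732*31+913)%997=674 h(683,683)=(683*31+683)%997=919 -> [674, 919]
  L3: h(674,919)=(674*31+919)%997=876 -> [876]
  root = 876 != target 917
Candidate B: set leaf[3] = 18 -> leaves = [21, 81, 29, 18, 19, 6]
  L0: [21, 81, 29, 18, 19, 6]
  L1: h(21,81)=(21*31+81)%997=732 h(29,18)=(29*31+18)%997=917 h(19,6)=(19*31+6)%997=595 -> [732, 917, 595]
  L2: h(732,917)=(732*31+917)%997=678 h(595,595)=(595*31+595)%997=97 -> [678, 97]
  L3: h(678,97)=(678*31+97)%997=178 -> [178]
  root = 178 != target 917
Candidate C: set leaf[3] = 74 -> leaves = [21, 81, 29, 74, 19, 6]
  L0: [21, 81, 29, 74, 19, 6]
  L1: h(21,81)=(21*31+81)%997=732 h(29,74)=(29*31+74)%997=973 h(19,6)=(19*31+6)%997=595 -> [732, 973, 595]
  L2: h(732,973)=(732*31+973)%997=734 h(595,595)=(595*31+595)%997=97 -> [734, 97]
  L3: h(734,97)=(734*31+97)%997=917 -> [917]
  root = 917 == target 917  ** MATCH **
Candidate D: set leaf[5] = 98 -> leaves = [21, 81, 29, 14, 19, 98]
  L0: [21, 81, 29, 14, 19, 98]
  L1: h(21,81)=(21*31+81)%997=732 h(29,14)=(29*31+14)%997=913 h(19,98)=(19*31+98)%997=687 -> [732, 913, 687]
  L2: h(732,913)=(732*31+913)%997=674 h(687,687)=(687*31+687)%997=50 -> [674, 50]
  L3: h(674,50)=(674*31+50)%997=7 -> [7]
  root = 7 != target 917
Candidate C produces the target root.

Answer: C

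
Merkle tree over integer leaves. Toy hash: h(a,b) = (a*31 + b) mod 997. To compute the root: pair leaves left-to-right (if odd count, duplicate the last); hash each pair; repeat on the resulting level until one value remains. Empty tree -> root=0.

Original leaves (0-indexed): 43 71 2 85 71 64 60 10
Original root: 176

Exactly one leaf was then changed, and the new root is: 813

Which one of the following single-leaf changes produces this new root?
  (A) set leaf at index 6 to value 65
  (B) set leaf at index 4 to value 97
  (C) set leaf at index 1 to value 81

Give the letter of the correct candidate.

Answer: C

Derivation:
Original leaves: [43, 71, 2, 85, 71, 64, 60, 10]
Target new root: 813
Try each candidate change and compute the resulting root:
Candidate A: set leaf[6] = 65 -> leaves = [43, 71, 2, 85, 71, 64, 65, 10]
  L0: [43, 71, 2, 85, 71, 64, 65, 10]
  L1: h(43,71)=(43*31+71)%997=407 h(2,85)=(2*31+85)%997=147 h(71,64)=(71*31+64)%997=271 h(65,10)=(65*31+10)%997=31 -> [407, 147, 271, 31]
  L2: h(407,147)=(407*31+147)%997=800 h(271,31)=(271*31+31)%997=456 -> [800, 456]
  L3: h(800,456)=(800*31+456)%997=331 -> [331]
  root = 331 != target 813
Candidate B: set leaf[4] = 97 -> leaves = [43, 71, 2, 85, 97, 64, 60, 10]
  L0: [43, 71, 2, 85, 97, 64, 60, 10]
  L1: h(43,71)=(43*31+71)%997=407 h(2,85)=(2*31+85)%997=147 h(97,64)=(97*31+64)%997=80 h(60,10)=(60*31+10)%997=873 -> [407, 147, 80, 873]
  L2: h(407,147)=(407*31+147)%997=800 h(80,873)=(80*31+873)%997=362 -> [800, 362]
  L3: h(800,362)=(800*31+362)%997=237 -> [237]
  root = 237 != target 813
Candidate C: set leaf[1] = 81 -> leaves = [43, 81, 2, 85, 71, 64, 60, 10]
  L0: [43, 81, 2, 85, 71, 64, 60, 10]
  L1: h(43,81)=(43*31+81)%997=417 h(2,85)=(2*31+85)%997=147 h(71,64)=(71*31+64)%997=271 h(60,10)=(60*31+10)%997=873 -> [417, 147, 271, 873]
  L2: h(417,147)=(417*31+147)%997=113 h(271,873)=(271*31+873)%997=301 -> [113, 301]
  L3: h(113,301)=(113*31+301)%997=813 -> [813]
  root = 813 == target 813  ** MATCH **
Candidate C produces the target root.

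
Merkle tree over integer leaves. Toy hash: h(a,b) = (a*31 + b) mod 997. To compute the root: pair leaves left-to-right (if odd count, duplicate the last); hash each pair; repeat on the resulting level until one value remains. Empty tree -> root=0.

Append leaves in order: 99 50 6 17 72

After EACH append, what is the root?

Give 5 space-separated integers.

After append 99 (leaves=[99]):
  L0: [99]
  root=99
After append 50 (leaves=[99, 50]):
  L0: [99, 50]
  L1: h(99,50)=(99*31+50)%997=128 -> [128]
  root=128
After append 6 (leaves=[99, 50, 6]):
  L0: [99, 50, 6]
  L1: h(99,50)=(99*31+50)%997=128 h(6,6)=(6*31+6)%997=192 -> [128, 192]
  L2: h(128,192)=(128*31+192)%997=172 -> [172]
  root=172
After append 17 (leaves=[99, 50, 6, 17]):
  L0: [99, 50, 6, 17]
  L1: h(99,50)=(99*31+50)%997=128 h(6,17)=(6*31+17)%997=203 -> [128, 203]
  L2: h(128,203)=(128*31+203)%997=183 -> [183]
  root=183
After append 72 (leaves=[99, 50, 6, 17, 72]):
  L0: [99, 50, 6, 17, 72]
  L1: h(99,50)=(99*31+50)%997=128 h(6,17)=(6*31+17)%997=203 h(72,72)=(72*31+72)%997=310 -> [128, 203, 310]
  L2: h(128,203)=(128*31+203)%997=183 h(310,310)=(310*31+310)%997=947 -> [183, 947]
  L3: h(183,947)=(183*31+947)%997=638 -> [638]
  root=638

Answer: 99 128 172 183 638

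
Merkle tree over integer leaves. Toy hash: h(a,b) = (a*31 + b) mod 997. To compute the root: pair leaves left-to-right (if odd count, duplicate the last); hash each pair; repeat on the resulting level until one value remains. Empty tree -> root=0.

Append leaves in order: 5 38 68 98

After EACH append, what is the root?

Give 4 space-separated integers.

Answer: 5 193 183 213

Derivation:
After append 5 (leaves=[5]):
  L0: [5]
  root=5
After append 38 (leaves=[5, 38]):
  L0: [5, 38]
  L1: h(5,38)=(5*31+38)%997=193 -> [193]
  root=193
After append 68 (leaves=[5, 38, 68]):
  L0: [5, 38, 68]
  L1: h(5,38)=(5*31+38)%997=193 h(68,68)=(68*31+68)%997=182 -> [193, 182]
  L2: h(193,182)=(193*31+182)%997=183 -> [183]
  root=183
After append 98 (leaves=[5, 38, 68, 98]):
  L0: [5, 38, 68, 98]
  L1: h(5,38)=(5*31+38)%997=193 h(68,98)=(68*31+98)%997=212 -> [193, 212]
  L2: h(193,212)=(193*31+212)%997=213 -> [213]
  root=213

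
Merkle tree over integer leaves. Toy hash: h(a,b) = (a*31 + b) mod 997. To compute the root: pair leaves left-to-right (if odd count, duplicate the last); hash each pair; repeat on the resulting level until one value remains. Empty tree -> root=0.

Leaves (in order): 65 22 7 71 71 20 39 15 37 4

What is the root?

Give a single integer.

L0: [65, 22, 7, 71, 71, 20, 39, 15, 37, 4]
L1: h(65,22)=(65*31+22)%997=43 h(7,71)=(7*31+71)%997=288 h(71,20)=(71*31+20)%997=227 h(39,15)=(39*31+15)%997=227 h(37,4)=(37*31+4)%997=154 -> [43, 288, 227, 227, 154]
L2: h(43,288)=(43*31+288)%997=624 h(227,227)=(227*31+227)%997=285 h(154,154)=(154*31+154)%997=940 -> [624, 285, 940]
L3: h(624,285)=(624*31+285)%997=686 h(940,940)=(940*31+940)%997=170 -> [686, 170]
L4: h(686,170)=(686*31+170)%997=499 -> [499]

Answer: 499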